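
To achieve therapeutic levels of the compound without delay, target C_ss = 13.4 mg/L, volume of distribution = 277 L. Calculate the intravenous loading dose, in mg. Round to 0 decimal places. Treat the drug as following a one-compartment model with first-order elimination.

3712 mg

LD = Css × Vd = 13.4 × 277 = 3712 mg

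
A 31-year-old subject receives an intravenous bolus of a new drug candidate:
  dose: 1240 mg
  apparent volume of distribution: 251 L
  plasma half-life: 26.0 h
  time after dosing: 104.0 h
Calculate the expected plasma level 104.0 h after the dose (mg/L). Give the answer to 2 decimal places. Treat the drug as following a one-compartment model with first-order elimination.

0.31 mg/L

C₀ = Dose / Vd = 1240 / 251 = 4.940 mg/L
k = ln2 / t½ = 0.693147 / 26.0 = 0.02666 h⁻¹
t / t½ = 104.0 / 26.0 = 4 half-lives
C = C₀ × (1/2)^4 = 4.940 × 0.06250 = 0.3088 mg/L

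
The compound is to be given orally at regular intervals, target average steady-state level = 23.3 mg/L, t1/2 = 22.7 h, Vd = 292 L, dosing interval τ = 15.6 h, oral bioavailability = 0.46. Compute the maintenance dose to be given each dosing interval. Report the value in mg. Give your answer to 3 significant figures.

7050 mg

k = ln2 / t½ = 0.693147 / 22.7 = 0.03054 h⁻¹
CL = k × Vd = 0.03054 × 292 = 8.918 L/h
At steady state, F × (Dose/τ) = Css × CL.
Dose = Css × CL × τ / F = 23.3 × 8.918 × 15.6 / 0.46 = 7047 mg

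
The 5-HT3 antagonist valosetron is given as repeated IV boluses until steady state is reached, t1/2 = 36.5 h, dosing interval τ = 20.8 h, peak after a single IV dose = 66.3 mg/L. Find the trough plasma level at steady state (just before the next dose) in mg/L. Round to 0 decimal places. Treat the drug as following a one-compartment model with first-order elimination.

k = ln2 / t½ = 0.693147 / 36.5 = 0.01899 h⁻¹
e^(−kτ) = e^(−0.01899 × 20.8) = 0.6737
Accumulation ratio R = 1 / (1 − e^(−kτ)) = 1 / (1 − 0.6737) = 3.065
Steady-state trough = C₀ × R × e^(−kτ) = 66.3 × 3.065 × 0.6737 = 136.9 mg/L

137 mg/L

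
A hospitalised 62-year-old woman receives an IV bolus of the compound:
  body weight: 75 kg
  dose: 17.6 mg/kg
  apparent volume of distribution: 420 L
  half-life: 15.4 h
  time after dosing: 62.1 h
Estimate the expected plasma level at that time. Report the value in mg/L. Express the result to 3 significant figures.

Total dose = 17.6 × 75 = 1320 mg
C₀ = Dose / Vd = 1320 / 420 = 3.143 mg/L
k = ln2 / t½ = 0.693147 / 15.4 = 0.04501 h⁻¹
C = C₀ · e^(−k·t) = 3.143 × e^(−0.04501 × 62.1)
  = 3.143 × 0.06111 = 0.1921 mg/L

0.192 mg/L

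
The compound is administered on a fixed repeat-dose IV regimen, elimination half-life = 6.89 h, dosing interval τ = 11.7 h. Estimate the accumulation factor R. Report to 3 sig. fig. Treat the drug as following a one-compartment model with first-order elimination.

k = ln2 / t½ = 0.693147 / 6.89 = 0.1006 h⁻¹
e^(−kτ) = e^(−0.1006 × 11.7) = 0.3082
Accumulation ratio R = 1 / (1 − e^(−kτ)) = 1 / (1 − 0.3082) = 1.446

1.45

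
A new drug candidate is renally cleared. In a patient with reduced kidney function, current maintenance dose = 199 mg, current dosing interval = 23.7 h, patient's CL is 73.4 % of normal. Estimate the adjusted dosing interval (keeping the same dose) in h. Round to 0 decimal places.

To keep the same average steady-state level, dosing rate must scale with clearance.
CL ratio = 73.4 / 100 = 0.7340
New interval (same dose) = 23.7 / 0.7340 = 32.29 h

32 h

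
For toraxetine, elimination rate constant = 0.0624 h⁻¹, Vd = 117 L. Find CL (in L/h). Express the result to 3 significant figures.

CL = k × Vd = 0.0624 × 117 = 7.301 L/h

7.30 L/h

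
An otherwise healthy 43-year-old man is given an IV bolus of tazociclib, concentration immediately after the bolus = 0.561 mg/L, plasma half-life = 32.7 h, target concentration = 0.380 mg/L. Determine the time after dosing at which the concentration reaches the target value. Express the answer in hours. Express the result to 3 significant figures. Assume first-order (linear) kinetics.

k = ln2 / t½ = 0.693147 / 32.7 = 0.02120 h⁻¹
t = ln(C₀ / C) / k = ln(0.5610 / 0.380) / 0.02120
  = ln(1.476) / 0.02120 = 0.3893 / 0.02120 = 18.36 h

18.4 h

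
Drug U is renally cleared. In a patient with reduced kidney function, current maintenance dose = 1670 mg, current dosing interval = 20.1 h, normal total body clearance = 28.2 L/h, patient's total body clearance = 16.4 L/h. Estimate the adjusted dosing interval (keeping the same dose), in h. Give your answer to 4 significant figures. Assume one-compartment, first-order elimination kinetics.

To keep the same average steady-state level, dosing rate must scale with clearance.
CL ratio = 16.4 / 28.2 = 0.5816
New interval (same dose) = 20.1 / 0.5816 = 34.56 h

34.56 h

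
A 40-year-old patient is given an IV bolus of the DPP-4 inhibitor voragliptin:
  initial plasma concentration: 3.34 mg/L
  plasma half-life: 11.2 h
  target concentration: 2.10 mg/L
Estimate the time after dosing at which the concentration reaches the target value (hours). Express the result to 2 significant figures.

7.5 h

k = ln2 / t½ = 0.693147 / 11.2 = 0.06189 h⁻¹
t = ln(C₀ / C) / k = ln(3.340 / 2.10) / 0.06189
  = ln(1.590) / 0.06189 = 0.4637 / 0.06189 = 7.492 h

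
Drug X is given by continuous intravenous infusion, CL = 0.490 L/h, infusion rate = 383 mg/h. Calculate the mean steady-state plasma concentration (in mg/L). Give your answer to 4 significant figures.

781.6 mg/L

At steady state Css = R₀ / CL = 383 / 0.4900 = 781.6 mg/L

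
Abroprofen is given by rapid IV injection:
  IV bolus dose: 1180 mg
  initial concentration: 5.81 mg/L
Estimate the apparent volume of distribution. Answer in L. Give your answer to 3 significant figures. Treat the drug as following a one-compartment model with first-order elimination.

203 L

Vd = Dose / C₀ = 1180 / 5.81 = 203.1 L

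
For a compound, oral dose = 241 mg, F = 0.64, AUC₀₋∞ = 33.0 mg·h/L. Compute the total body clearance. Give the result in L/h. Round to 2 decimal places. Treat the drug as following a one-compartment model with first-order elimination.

CL = F·Dose / AUC = 0.64 × 241 / 33.0 = 4.674 L/h

4.67 L/h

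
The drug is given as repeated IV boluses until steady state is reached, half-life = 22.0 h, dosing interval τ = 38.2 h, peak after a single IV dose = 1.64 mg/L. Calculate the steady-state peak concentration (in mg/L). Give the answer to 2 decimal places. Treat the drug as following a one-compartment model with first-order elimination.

2.34 mg/L

k = ln2 / t½ = 0.693147 / 22.0 = 0.03151 h⁻¹
e^(−kτ) = e^(−0.03151 × 38.2) = 0.3001
Accumulation ratio R = 1 / (1 − e^(−kτ)) = 1 / (1 − 0.3001) = 1.429
Steady-state peak = C₀ × R = 1.64 × 1.429 = 2.344 mg/L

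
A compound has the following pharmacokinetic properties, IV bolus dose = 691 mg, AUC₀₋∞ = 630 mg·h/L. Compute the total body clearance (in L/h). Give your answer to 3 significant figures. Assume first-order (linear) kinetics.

CL = Dose / AUC = 691 / 630 = 1.097 L/h

1.10 L/h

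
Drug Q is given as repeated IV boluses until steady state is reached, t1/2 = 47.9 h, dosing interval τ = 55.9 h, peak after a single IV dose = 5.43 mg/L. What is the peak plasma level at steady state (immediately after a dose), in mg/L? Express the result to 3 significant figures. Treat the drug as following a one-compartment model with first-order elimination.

9.79 mg/L

k = ln2 / t½ = 0.693147 / 47.9 = 0.01447 h⁻¹
e^(−kτ) = e^(−0.01447 × 55.9) = 0.4454
Accumulation ratio R = 1 / (1 − e^(−kτ)) = 1 / (1 − 0.4454) = 1.803
Steady-state peak = C₀ × R = 5.43 × 1.803 = 9.790 mg/L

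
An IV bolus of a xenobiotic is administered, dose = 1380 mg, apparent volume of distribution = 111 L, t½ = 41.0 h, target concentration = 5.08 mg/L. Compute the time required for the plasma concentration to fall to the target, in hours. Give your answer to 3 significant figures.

52.9 h

C₀ = Dose / Vd = 1380 / 111 = 12.43 mg/L
k = ln2 / t½ = 0.693147 / 41.0 = 0.01691 h⁻¹
t = ln(C₀ / C) / k = ln(12.43 / 5.08) / 0.01691
  = ln(2.447) / 0.01691 = 0.8949 / 0.01691 = 52.92 h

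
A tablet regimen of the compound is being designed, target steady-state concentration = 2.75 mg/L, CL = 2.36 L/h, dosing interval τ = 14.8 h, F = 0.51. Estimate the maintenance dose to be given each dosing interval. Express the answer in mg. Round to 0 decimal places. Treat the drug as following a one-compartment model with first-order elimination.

At steady state, F × (Dose/τ) = Css × CL.
Dose = Css × CL × τ / F = 2.75 × 2.360 × 14.8 / 0.51 = 188.3 mg

188 mg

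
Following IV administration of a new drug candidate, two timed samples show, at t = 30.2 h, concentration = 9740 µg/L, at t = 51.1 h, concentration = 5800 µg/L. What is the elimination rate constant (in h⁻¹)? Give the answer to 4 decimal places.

k = ln(C₁/C₂) / (t₂ − t₁) = ln(9740/5800) / (51.1 − 30.2)
  = 0.5184 / 20.90 = 0.02480 h⁻¹

0.0248 h⁻¹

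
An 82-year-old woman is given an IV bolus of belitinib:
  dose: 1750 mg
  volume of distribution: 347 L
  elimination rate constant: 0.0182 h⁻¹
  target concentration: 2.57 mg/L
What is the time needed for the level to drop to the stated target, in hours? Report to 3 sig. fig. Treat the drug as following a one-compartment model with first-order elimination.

37.0 h

C₀ = Dose / Vd = 1750 / 347 = 5.043 mg/L
t = ln(C₀ / C) / k = ln(5.043 / 2.57) / 0.01820
  = ln(1.962) / 0.01820 = 0.6740 / 0.01820 = 37.03 h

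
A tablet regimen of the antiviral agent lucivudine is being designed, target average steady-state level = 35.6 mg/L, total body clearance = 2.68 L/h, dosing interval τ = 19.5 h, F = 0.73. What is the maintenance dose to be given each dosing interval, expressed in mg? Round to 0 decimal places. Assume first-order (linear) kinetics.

At steady state, F × (Dose/τ) = Css × CL.
Dose = Css × CL × τ / F = 35.6 × 2.680 × 19.5 / 0.73 = 2549 mg

2549 mg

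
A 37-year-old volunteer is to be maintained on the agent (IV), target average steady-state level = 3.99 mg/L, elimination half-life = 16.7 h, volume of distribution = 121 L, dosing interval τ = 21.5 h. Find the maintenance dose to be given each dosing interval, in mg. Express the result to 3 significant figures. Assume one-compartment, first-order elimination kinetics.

k = ln2 / t½ = 0.693147 / 16.7 = 0.04151 h⁻¹
CL = k × Vd = 0.04151 × 121 = 5.023 L/h
At steady state, Dose/τ = Css × CL.
Dose = Css × CL × τ = 3.99 × 5.023 × 21.5 = 430.9 mg

431 mg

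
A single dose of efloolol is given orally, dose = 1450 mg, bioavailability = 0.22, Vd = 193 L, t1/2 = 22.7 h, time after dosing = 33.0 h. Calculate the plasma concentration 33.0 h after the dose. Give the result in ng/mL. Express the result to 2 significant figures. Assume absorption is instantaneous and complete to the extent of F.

600 ng/mL

Amount reaching circulation = F × Dose = 0.22 × 1450 = 319.0 mg
C₀ = F·Dose / Vd = 319.0 / 193 = 1.653 mg/L
k = ln2 / t½ = 0.693147 / 22.7 = 0.03054 h⁻¹
C = C₀ · e^(−k·t) = 1.653 × e^(−0.03054 × 33.0)
  = 1.653 × 0.3650 = 0.6033 mg/L
Convert: 0.6033 mg/L × 1000 = 603.3 ng/mL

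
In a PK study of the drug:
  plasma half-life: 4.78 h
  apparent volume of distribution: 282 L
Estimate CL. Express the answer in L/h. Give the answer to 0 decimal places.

41 L/h

k = ln2 / t½ = 0.693147 / 4.78 = 0.1450 h⁻¹
CL = k × Vd = 0.1450 × 282 = 40.89 L/h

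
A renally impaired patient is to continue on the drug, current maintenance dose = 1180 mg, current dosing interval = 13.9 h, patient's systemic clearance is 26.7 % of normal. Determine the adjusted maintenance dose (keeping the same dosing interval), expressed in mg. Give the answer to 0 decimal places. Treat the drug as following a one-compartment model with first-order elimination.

315 mg

To keep the same average steady-state level, dosing rate must scale with clearance.
CL ratio = 26.7 / 100 = 0.2670
New dose (same interval) = 1180 × 0.2670 = 315.1 mg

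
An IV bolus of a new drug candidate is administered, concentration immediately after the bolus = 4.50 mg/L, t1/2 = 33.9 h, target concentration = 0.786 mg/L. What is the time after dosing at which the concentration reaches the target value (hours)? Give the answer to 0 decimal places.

k = ln2 / t½ = 0.693147 / 33.9 = 0.02045 h⁻¹
t = ln(C₀ / C) / k = ln(4.500 / 0.786) / 0.02045
  = ln(5.725) / 0.02045 = 1.745 / 0.02045 = 85.33 h

85 h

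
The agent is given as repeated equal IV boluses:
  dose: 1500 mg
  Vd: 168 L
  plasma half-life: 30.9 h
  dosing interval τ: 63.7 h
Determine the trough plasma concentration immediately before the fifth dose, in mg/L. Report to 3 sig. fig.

C₀ per dose = Dose / Vd = 1500 / 168 = 8.929 mg/L
k = ln2 / t½ = 0.693147 / 30.9 = 0.02243 h⁻¹
Fraction remaining after one interval: r = e^(−kτ) = e^(−0.02243 × 63.7) = 0.2396
Before dose 5, 4 doses have been given (aged 1τ, 2τ, 3τ, 4τ).
C_trough = C₀ × (r + r² + … + r^4) = C₀ × r(1−r^4)/(1−r)
        = 8.929 × 0.2396 × (1 − 0.003296) / (1 − 0.2396) = 2.804 mg/L

2.80 mg/L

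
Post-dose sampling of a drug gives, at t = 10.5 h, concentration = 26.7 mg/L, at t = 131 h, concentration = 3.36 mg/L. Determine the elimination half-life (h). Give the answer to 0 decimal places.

40 h

k = ln(C₁/C₂) / (t₂ − t₁) = ln(26.7/3.36) / (131 − 10.5)
  = 2.073 / 120.5 = 0.01720 h⁻¹
t½ = ln2 / k = 0.693147 / 0.01720 = 40.30 h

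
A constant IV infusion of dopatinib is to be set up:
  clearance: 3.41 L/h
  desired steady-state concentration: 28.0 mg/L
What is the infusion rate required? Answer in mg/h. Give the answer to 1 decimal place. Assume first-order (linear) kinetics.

95.5 mg/h

At steady state, infusion rate R₀ = Css × CL = 28.0 × 3.410 = 95.48 mg/h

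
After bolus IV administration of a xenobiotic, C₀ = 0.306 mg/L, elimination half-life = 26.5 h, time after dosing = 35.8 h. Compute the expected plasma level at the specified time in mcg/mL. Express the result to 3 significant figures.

0.120 mcg/mL

k = ln2 / t½ = 0.693147 / 26.5 = 0.02616 h⁻¹
C = C₀ · e^(−k·t) = 0.3060 × e^(−0.02616 × 35.8)
  = 0.3060 × 0.3920 = 0.1200 mg/L
(0.1200 mg/L = 0.1200 mcg/mL)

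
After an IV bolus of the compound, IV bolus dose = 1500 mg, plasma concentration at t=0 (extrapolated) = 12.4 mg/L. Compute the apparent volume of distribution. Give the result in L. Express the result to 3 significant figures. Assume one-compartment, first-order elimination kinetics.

121 L

Vd = Dose / C₀ = 1500 / 12.4 = 121.0 L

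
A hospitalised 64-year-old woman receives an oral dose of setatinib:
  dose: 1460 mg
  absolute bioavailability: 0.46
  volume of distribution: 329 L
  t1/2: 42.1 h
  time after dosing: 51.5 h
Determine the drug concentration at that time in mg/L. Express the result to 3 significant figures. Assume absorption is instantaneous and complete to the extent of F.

0.874 mg/L

Amount reaching circulation = F × Dose = 0.46 × 1460 = 671.6 mg
C₀ = F·Dose / Vd = 671.6 / 329 = 2.041 mg/L
k = ln2 / t½ = 0.693147 / 42.1 = 0.01646 h⁻¹
C = C₀ · e^(−k·t) = 2.041 × e^(−0.01646 × 51.5)
  = 2.041 × 0.4284 = 0.8744 mg/L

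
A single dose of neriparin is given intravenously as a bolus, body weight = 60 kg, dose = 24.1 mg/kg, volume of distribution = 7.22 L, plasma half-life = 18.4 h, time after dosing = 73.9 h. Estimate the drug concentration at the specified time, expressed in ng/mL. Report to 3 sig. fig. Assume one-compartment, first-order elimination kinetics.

12400 ng/mL

Total dose = 24.1 × 60 = 1446 mg
C₀ = Dose / Vd = 1446 / 7.22 = 200.3 mg/L
k = ln2 / t½ = 0.693147 / 18.4 = 0.03767 h⁻¹
C = C₀ · e^(−k·t) = 200.3 × e^(−0.03767 × 73.9)
  = 200.3 × 0.06180 = 12.38 mg/L
Convert: 12.38 mg/L × 1000 = 12380 ng/mL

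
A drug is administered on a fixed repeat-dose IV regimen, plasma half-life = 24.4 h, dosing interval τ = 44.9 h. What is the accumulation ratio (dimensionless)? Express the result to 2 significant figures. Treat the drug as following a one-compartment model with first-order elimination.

k = ln2 / t½ = 0.693147 / 24.4 = 0.02841 h⁻¹
e^(−kτ) = e^(−0.02841 × 44.9) = 0.2793
Accumulation ratio R = 1 / (1 − e^(−kτ)) = 1 / (1 − 0.2793) = 1.388

1.4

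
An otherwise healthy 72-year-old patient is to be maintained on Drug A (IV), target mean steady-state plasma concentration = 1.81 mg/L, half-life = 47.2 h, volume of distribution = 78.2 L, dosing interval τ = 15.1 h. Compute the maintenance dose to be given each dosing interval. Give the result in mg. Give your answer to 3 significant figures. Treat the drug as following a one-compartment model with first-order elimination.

k = ln2 / t½ = 0.693147 / 47.2 = 0.01469 h⁻¹
CL = k × Vd = 0.01469 × 78.2 = 1.149 L/h
At steady state, Dose/τ = Css × CL.
Dose = Css × CL × τ = 1.81 × 1.149 × 15.1 = 31.40 mg

31.4 mg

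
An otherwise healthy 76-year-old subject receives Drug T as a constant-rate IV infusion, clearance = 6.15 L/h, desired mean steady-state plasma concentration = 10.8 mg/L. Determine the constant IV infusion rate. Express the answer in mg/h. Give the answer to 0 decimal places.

66 mg/h

At steady state, infusion rate R₀ = Css × CL = 10.8 × 6.150 = 66.42 mg/h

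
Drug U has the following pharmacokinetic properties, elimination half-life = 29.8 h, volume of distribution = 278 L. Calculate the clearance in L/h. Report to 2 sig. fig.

6.5 L/h

k = ln2 / t½ = 0.693147 / 29.8 = 0.02326 h⁻¹
CL = k × Vd = 0.02326 × 278 = 6.466 L/h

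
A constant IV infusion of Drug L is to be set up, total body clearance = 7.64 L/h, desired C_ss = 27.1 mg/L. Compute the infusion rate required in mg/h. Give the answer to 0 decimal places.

207 mg/h

At steady state, infusion rate R₀ = Css × CL = 27.1 × 7.640 = 207.0 mg/h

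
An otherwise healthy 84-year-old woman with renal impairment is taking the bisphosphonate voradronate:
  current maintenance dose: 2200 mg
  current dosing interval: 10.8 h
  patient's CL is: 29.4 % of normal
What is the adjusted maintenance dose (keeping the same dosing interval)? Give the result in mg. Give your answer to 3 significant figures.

647 mg

To keep the same average steady-state level, dosing rate must scale with clearance.
CL ratio = 29.4 / 100 = 0.2940
New dose (same interval) = 2200 × 0.2940 = 646.8 mg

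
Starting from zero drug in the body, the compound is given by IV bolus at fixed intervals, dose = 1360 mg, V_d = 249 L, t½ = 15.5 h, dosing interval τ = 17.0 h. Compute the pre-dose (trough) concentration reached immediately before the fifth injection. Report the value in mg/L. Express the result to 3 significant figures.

C₀ per dose = Dose / Vd = 1360 / 249 = 5.462 mg/L
k = ln2 / t½ = 0.693147 / 15.5 = 0.04472 h⁻¹
Fraction remaining after one interval: r = e^(−kτ) = e^(−0.04472 × 17.0) = 0.4676
Before dose 5, 4 doses have been given (aged 1τ, 2τ, 3τ, 4τ).
C_trough = C₀ × (r + r² + … + r^4) = C₀ × r(1−r^4)/(1−r)
        = 5.462 × 0.4676 × (1 − 0.04781) / (1 − 0.4676) = 4.568 mg/L

4.57 mg/L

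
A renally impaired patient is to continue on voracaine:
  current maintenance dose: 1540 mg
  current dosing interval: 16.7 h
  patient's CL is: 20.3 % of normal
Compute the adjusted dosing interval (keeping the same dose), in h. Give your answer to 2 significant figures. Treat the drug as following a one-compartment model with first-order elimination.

To keep the same average steady-state level, dosing rate must scale with clearance.
CL ratio = 20.3 / 100 = 0.2030
New interval (same dose) = 16.7 / 0.2030 = 82.27 h

82 h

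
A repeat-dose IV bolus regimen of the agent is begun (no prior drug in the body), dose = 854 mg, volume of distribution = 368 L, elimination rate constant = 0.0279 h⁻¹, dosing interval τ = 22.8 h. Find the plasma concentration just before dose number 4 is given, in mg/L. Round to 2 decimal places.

C₀ per dose = Dose / Vd = 854 / 368 = 2.321 mg/L
Fraction remaining after one interval: r = e^(−kτ) = e^(−0.02790 × 22.8) = 0.5293
Before dose 4, 3 doses have been given (aged 1τ, 2τ, 3τ).
C_trough = C₀ × (r + r² + … + r^3) = C₀ × r(1−r^3)/(1−r)
        = 2.321 × 0.5293 × (1 − 0.1483) / (1 − 0.5293) = 2.223 mg/L

2.22 mg/L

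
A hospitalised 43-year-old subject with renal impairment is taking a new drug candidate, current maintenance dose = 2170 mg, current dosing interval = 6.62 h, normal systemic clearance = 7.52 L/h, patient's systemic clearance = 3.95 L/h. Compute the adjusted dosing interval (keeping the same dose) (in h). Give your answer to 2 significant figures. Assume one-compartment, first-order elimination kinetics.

To keep the same average steady-state level, dosing rate must scale with clearance.
CL ratio = 3.95 / 7.52 = 0.5253
New interval (same dose) = 6.62 / 0.5253 = 12.60 h

13 h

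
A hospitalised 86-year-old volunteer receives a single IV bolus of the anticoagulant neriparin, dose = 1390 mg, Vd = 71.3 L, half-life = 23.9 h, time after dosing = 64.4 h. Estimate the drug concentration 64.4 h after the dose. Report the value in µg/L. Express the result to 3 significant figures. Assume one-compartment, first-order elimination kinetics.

3010 µg/L

C₀ = Dose / Vd = 1390 / 71.3 = 19.50 mg/L
k = ln2 / t½ = 0.693147 / 23.9 = 0.02900 h⁻¹
C = C₀ · e^(−k·t) = 19.50 × e^(−0.02900 × 64.4)
  = 19.50 × 0.1545 = 3.013 mg/L
Convert: 3.013 mg/L × 1000 = 3013 µg/L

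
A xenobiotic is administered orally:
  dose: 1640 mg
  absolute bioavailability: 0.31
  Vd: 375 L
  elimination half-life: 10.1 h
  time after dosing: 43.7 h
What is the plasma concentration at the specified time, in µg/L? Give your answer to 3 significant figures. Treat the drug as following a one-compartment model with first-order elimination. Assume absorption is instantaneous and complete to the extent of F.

67.6 µg/L

Amount reaching circulation = F × Dose = 0.31 × 1640 = 508.4 mg
C₀ = F·Dose / Vd = 508.4 / 375 = 1.356 mg/L
k = ln2 / t½ = 0.693147 / 10.1 = 0.06863 h⁻¹
C = C₀ · e^(−k·t) = 1.356 × e^(−0.06863 × 43.7)
  = 1.356 × 0.04983 = 0.06757 mg/L
Convert: 0.06757 mg/L × 1000 = 67.57 µg/L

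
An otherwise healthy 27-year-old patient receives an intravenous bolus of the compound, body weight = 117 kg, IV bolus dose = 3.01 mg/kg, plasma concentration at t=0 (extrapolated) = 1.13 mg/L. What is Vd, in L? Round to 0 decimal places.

312 L

Dose = 3.01 × 117 = 352.2 mg
Vd = Dose / C₀ = 352.2 / 1.13 = 311.7 L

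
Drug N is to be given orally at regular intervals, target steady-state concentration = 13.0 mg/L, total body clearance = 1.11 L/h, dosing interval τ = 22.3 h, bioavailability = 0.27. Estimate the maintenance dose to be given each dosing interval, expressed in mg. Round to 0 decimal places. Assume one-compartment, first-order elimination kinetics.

1192 mg

At steady state, F × (Dose/τ) = Css × CL.
Dose = Css × CL × τ / F = 13.0 × 1.110 × 22.3 / 0.27 = 1192 mg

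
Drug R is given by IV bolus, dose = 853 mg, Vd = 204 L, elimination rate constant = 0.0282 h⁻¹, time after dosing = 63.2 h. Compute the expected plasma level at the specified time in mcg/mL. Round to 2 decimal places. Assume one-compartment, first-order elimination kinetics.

C₀ = Dose / Vd = 853.0 / 204 = 4.181 mg/L
C = C₀ · e^(−k·t) = 4.181 × e^(−0.02820 × 63.2)
  = 4.181 × 0.1683 = 0.7037 mg/L
(0.7037 mg/L = 0.7037 mcg/mL)

0.70 mcg/mL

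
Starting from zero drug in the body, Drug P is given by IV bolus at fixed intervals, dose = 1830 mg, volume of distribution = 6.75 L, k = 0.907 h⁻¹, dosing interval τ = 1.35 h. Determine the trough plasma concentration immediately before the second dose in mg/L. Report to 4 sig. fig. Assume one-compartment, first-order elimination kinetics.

79.68 mg/L

C₀ per dose = Dose / Vd = 1830 / 6.75 = 271.1 mg/L
Fraction remaining after one interval: r = e^(−kτ) = e^(−0.9070 × 1.35) = 0.2939
Before dose 2, 1 dose has been given (aged 1τ).
C_trough = C₀ × r = 271.1 × 0.2939 = 79.68 mg/L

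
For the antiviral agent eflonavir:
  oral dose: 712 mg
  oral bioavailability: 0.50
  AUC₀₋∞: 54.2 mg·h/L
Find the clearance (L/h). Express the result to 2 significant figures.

6.6 L/h

CL = F·Dose / AUC = 0.50 × 712 / 54.2 = 6.568 L/h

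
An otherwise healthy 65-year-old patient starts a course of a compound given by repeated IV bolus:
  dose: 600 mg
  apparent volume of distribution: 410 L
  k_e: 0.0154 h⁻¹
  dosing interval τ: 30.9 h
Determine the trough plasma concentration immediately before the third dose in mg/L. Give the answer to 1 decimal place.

1.5 mg/L

C₀ per dose = Dose / Vd = 600 / 410 = 1.463 mg/L
Fraction remaining after one interval: r = e^(−kτ) = e^(−0.01540 × 30.9) = 0.6214
Before dose 3, 2 doses have been given (aged 1τ, 2τ).
C_trough = C₀ × (r + r²) = 1.463 × (0.6214 + 0.3861) = 1.474 mg/L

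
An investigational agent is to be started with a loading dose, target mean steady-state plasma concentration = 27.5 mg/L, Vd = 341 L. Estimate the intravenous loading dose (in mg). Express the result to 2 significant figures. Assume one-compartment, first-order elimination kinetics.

9400 mg

LD = Css × Vd = 27.5 × 341 = 9378 mg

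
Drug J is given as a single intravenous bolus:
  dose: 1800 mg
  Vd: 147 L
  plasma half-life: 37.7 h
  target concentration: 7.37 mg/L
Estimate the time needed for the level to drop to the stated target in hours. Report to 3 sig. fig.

C₀ = Dose / Vd = 1800 / 147 = 12.24 mg/L
k = ln2 / t½ = 0.693147 / 37.7 = 0.01839 h⁻¹
t = ln(C₀ / C) / k = ln(12.24 / 7.37) / 0.01839
  = ln(1.661) / 0.01839 = 0.5074 / 0.01839 = 27.59 h

27.6 h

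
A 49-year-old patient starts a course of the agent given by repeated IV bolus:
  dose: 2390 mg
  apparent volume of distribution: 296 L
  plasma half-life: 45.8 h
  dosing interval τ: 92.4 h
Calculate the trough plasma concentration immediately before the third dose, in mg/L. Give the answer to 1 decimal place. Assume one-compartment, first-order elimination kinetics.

C₀ per dose = Dose / Vd = 2390 / 296 = 8.074 mg/L
k = ln2 / t½ = 0.693147 / 45.8 = 0.01513 h⁻¹
Fraction remaining after one interval: r = e^(−kτ) = e^(−0.01513 × 92.4) = 0.2471
Before dose 3, 2 doses have been given (aged 1τ, 2τ).
C_trough = C₀ × (r + r²) = 8.074 × (0.2471 + 0.06106) = 2.488 mg/L

2.5 mg/L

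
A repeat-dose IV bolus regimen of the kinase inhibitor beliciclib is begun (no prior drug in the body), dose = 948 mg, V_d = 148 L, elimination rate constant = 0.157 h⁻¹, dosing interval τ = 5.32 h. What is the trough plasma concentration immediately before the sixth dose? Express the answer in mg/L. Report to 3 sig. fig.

4.83 mg/L

C₀ per dose = Dose / Vd = 948 / 148 = 6.405 mg/L
Fraction remaining after one interval: r = e^(−kτ) = e^(−0.1570 × 5.32) = 0.4338
Before dose 6, 5 doses have been given (aged 1τ, 2τ, 3τ, 4τ, 5τ).
C_trough = C₀ × (r + r² + … + r^5) = C₀ × r(1−r^5)/(1−r)
        = 6.405 × 0.4338 × (1 − 0.01536) / (1 − 0.4338) = 4.832 mg/L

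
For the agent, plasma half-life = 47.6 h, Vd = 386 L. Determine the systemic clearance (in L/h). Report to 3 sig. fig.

k = ln2 / t½ = 0.693147 / 47.6 = 0.01456 h⁻¹
CL = k × Vd = 0.01456 × 386 = 5.620 L/h

5.62 L/h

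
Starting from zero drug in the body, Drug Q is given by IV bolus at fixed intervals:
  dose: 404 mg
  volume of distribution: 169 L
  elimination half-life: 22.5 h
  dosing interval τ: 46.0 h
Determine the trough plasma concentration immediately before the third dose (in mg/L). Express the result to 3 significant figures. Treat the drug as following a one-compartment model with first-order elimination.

0.720 mg/L

C₀ per dose = Dose / Vd = 404 / 169 = 2.391 mg/L
k = ln2 / t½ = 0.693147 / 22.5 = 0.03081 h⁻¹
Fraction remaining after one interval: r = e^(−kτ) = e^(−0.03081 × 46.0) = 0.2424
Before dose 3, 2 doses have been given (aged 1τ, 2τ).
C_trough = C₀ × (r + r²) = 2.391 × (0.2424 + 0.05876) = 0.7201 mg/L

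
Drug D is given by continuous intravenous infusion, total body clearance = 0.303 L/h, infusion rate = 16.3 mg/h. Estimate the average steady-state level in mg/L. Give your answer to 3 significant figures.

At steady state Css = R₀ / CL = 16.3 / 0.3030 = 53.80 mg/L

53.8 mg/L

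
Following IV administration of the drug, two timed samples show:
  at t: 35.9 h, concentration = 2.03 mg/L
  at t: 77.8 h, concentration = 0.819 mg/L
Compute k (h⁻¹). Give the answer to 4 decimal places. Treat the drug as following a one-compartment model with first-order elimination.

k = ln(C₁/C₂) / (t₂ − t₁) = ln(2.03/0.819) / (77.8 − 35.9)
  = 0.9077 / 41.90 = 0.02166 h⁻¹

0.0217 h⁻¹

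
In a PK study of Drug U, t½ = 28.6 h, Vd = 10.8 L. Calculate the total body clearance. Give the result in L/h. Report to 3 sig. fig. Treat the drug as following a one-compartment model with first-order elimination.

k = ln2 / t½ = 0.693147 / 28.6 = 0.02424 h⁻¹
CL = k × Vd = 0.02424 × 10.8 = 0.2618 L/h

0.262 L/h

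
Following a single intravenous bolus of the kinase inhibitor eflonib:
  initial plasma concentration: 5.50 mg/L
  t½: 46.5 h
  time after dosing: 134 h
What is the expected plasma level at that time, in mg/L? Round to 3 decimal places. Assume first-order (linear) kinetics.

k = ln2 / t½ = 0.693147 / 46.5 = 0.01491 h⁻¹
C = C₀ · e^(−k·t) = 5.500 × e^(−0.01491 × 134)
  = 5.500 × 0.1356 = 0.7458 mg/L

0.746 mg/L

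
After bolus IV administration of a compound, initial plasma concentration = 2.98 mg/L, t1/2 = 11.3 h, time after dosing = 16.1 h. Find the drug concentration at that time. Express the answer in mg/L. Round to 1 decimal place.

k = ln2 / t½ = 0.693147 / 11.3 = 0.06134 h⁻¹
C = C₀ · e^(−k·t) = 2.980 × e^(−0.06134 × 16.1)
  = 2.980 × 0.3725 = 1.110 mg/L

1.1 mg/L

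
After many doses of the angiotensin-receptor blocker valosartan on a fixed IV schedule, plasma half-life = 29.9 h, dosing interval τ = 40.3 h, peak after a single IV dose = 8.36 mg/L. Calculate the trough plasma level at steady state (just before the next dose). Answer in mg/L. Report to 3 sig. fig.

k = ln2 / t½ = 0.693147 / 29.9 = 0.02318 h⁻¹
e^(−kτ) = e^(−0.02318 × 40.3) = 0.3929
Accumulation ratio R = 1 / (1 − e^(−kτ)) = 1 / (1 − 0.3929) = 1.647
Steady-state trough = C₀ × R × e^(−kτ) = 8.36 × 1.647 × 0.3929 = 5.410 mg/L

5.41 mg/L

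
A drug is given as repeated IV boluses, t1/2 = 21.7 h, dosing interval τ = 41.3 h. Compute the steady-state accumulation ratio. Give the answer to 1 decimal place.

k = ln2 / t½ = 0.693147 / 21.7 = 0.03194 h⁻¹
e^(−kτ) = e^(−0.03194 × 41.3) = 0.2674
Accumulation ratio R = 1 / (1 − e^(−kτ)) = 1 / (1 − 0.2674) = 1.365

1.4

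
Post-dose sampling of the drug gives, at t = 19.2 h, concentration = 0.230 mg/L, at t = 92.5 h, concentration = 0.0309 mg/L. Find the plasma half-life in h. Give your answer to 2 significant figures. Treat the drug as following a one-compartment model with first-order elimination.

25 h

k = ln(C₁/C₂) / (t₂ − t₁) = ln(0.230/0.0309) / (92.5 − 19.2)
  = 2.007 / 73.30 = 0.02738 h⁻¹
t½ = ln2 / k = 0.693147 / 0.02738 = 25.32 h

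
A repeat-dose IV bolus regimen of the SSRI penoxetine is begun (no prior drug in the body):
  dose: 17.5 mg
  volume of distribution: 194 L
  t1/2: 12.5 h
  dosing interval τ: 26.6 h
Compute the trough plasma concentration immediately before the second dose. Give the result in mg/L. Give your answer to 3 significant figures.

0.0206 mg/L

C₀ per dose = Dose / Vd = 17.5 / 194 = 0.09021 mg/L
k = ln2 / t½ = 0.693147 / 12.5 = 0.05545 h⁻¹
Fraction remaining after one interval: r = e^(−kτ) = e^(−0.05545 × 26.6) = 0.2288
Before dose 2, 1 dose has been given (aged 1τ).
C_trough = C₀ × r = 0.09021 × 0.2288 = 0.02064 mg/L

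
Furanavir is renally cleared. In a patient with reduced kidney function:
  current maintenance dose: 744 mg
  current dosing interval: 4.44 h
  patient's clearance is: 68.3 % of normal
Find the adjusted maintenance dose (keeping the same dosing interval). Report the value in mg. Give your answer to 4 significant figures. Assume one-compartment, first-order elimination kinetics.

508.2 mg

To keep the same average steady-state level, dosing rate must scale with clearance.
CL ratio = 68.3 / 100 = 0.6830
New dose (same interval) = 744 × 0.6830 = 508.2 mg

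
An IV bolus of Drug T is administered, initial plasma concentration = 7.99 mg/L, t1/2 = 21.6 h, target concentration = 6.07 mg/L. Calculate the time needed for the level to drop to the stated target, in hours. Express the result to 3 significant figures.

8.56 h

k = ln2 / t½ = 0.693147 / 21.6 = 0.03209 h⁻¹
t = ln(C₀ / C) / k = ln(7.990 / 6.07) / 0.03209
  = ln(1.316) / 0.03209 = 0.2746 / 0.03209 = 8.557 h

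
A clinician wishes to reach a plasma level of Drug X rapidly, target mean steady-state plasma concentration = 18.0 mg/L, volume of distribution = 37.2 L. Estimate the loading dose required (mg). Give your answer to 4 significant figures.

669.6 mg

LD = Css × Vd = 18.0 × 37.2 = 669.6 mg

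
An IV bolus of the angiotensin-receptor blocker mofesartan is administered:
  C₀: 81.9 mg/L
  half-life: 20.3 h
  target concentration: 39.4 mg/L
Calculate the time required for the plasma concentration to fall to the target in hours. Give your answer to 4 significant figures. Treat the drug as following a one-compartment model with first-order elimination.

21.43 h

k = ln2 / t½ = 0.693147 / 20.3 = 0.03415 h⁻¹
t = ln(C₀ / C) / k = ln(81.90 / 39.4) / 0.03415
  = ln(2.079) / 0.03415 = 0.7319 / 0.03415 = 21.43 h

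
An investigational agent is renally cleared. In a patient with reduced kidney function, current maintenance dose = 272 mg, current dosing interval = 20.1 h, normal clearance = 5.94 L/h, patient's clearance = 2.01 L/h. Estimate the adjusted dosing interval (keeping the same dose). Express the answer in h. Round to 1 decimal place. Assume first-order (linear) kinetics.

59.4 h

To keep the same average steady-state level, dosing rate must scale with clearance.
CL ratio = 2.01 / 5.94 = 0.3384
New interval (same dose) = 20.1 / 0.3384 = 59.40 h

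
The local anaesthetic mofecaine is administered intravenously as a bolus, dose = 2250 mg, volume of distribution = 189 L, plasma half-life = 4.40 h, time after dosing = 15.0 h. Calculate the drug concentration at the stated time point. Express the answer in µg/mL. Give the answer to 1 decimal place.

1.1 µg/mL

C₀ = Dose / Vd = 2250 / 189 = 11.90 mg/L
k = ln2 / t½ = 0.693147 / 4.40 = 0.1575 h⁻¹
C = C₀ · e^(−k·t) = 11.90 × e^(−0.1575 × 15.0)
  = 11.90 × 0.09418 = 1.121 mg/L
(1.121 mg/L = 1.121 µg/mL)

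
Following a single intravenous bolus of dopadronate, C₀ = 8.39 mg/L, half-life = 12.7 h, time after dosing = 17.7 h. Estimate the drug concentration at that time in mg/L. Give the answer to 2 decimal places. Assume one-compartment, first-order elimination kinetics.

k = ln2 / t½ = 0.693147 / 12.7 = 0.05458 h⁻¹
C = C₀ · e^(−k·t) = 8.390 × e^(−0.05458 × 17.7)
  = 8.390 × 0.3806 = 3.193 mg/L

3.19 mg/L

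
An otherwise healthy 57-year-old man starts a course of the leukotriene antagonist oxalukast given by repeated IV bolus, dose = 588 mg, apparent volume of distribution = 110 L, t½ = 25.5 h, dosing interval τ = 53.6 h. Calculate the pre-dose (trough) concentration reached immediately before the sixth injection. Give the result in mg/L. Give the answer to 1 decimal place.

1.6 mg/L

C₀ per dose = Dose / Vd = 588 / 110 = 5.345 mg/L
k = ln2 / t½ = 0.693147 / 25.5 = 0.02718 h⁻¹
Fraction remaining after one interval: r = e^(−kτ) = e^(−0.02718 × 53.6) = 0.2330
Before dose 6, 5 doses have been given (aged 1τ, 2τ, 3τ, 4τ, 5τ).
C_trough = C₀ × (r + r² + … + r^5) = C₀ × r(1−r^5)/(1−r)
        = 5.345 × 0.2330 × (1 − 0.0006867) / (1 − 0.2330) = 1.623 mg/L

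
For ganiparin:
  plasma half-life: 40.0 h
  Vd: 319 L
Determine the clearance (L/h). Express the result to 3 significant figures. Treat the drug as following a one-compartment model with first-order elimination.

k = ln2 / t½ = 0.693147 / 40.0 = 0.01733 h⁻¹
CL = k × Vd = 0.01733 × 319 = 5.528 L/h

5.53 L/h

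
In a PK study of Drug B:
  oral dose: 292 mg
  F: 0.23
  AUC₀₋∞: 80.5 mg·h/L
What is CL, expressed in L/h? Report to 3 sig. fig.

CL = F·Dose / AUC = 0.23 × 292 / 80.5 = 0.8343 L/h

0.834 L/h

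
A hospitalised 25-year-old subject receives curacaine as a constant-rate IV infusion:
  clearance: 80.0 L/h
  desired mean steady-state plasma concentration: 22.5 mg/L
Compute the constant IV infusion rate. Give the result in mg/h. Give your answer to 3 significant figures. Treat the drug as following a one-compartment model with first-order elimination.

1800 mg/h

At steady state, infusion rate R₀ = Css × CL = 22.5 × 80.00 = 1800 mg/h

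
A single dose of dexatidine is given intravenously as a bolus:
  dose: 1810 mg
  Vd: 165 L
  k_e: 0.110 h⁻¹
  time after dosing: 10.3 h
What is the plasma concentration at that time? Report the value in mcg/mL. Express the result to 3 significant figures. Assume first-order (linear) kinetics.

3.53 mcg/mL

C₀ = Dose / Vd = 1810 / 165 = 10.97 mg/L
C = C₀ · e^(−k·t) = 10.97 × e^(−0.1100 × 10.3)
  = 10.97 × 0.3221 = 3.533 mg/L
(3.533 mg/L = 3.533 mcg/mL)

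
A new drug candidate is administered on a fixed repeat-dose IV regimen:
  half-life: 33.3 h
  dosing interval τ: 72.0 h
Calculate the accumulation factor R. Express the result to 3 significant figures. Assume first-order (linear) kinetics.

1.29

k = ln2 / t½ = 0.693147 / 33.3 = 0.02082 h⁻¹
e^(−kτ) = e^(−0.02082 × 72.0) = 0.2233
Accumulation ratio R = 1 / (1 − e^(−kτ)) = 1 / (1 − 0.2233) = 1.287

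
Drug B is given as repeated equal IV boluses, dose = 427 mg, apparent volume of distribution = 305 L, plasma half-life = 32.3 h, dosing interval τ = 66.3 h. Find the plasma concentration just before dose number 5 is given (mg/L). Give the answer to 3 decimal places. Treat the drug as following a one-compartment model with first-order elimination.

C₀ per dose = Dose / Vd = 427 / 305 = 1.400 mg/L
k = ln2 / t½ = 0.693147 / 32.3 = 0.02146 h⁻¹
Fraction remaining after one interval: r = e^(−kτ) = e^(−0.02146 × 66.3) = 0.2410
Before dose 5, 4 doses have been given (aged 1τ, 2τ, 3τ, 4τ).
C_trough = C₀ × (r + r² + … + r^4) = C₀ × r(1−r^4)/(1−r)
        = 1.400 × 0.2410 × (1 − 0.003373) / (1 − 0.2410) = 0.4430 mg/L

0.443 mg/L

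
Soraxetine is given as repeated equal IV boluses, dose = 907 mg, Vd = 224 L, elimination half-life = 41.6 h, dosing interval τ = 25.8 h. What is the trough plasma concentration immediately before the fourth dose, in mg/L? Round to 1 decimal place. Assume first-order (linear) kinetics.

5.5 mg/L

C₀ per dose = Dose / Vd = 907 / 224 = 4.049 mg/L
k = ln2 / t½ = 0.693147 / 41.6 = 0.01666 h⁻¹
Fraction remaining after one interval: r = e^(−kτ) = e^(−0.01666 × 25.8) = 0.6506
Before dose 4, 3 doses have been given (aged 1τ, 2τ, 3τ).
C_trough = C₀ × (r + r² + … + r^3) = C₀ × r(1−r^3)/(1−r)
        = 4.049 × 0.6506 × (1 − 0.2754) / (1 − 0.6506) = 5.463 mg/L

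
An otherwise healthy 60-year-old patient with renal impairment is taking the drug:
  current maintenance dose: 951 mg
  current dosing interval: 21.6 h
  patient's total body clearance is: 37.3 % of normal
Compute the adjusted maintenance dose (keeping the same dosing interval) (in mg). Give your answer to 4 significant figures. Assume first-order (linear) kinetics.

To keep the same average steady-state level, dosing rate must scale with clearance.
CL ratio = 37.3 / 100 = 0.3730
New dose (same interval) = 951 × 0.3730 = 354.7 mg

354.7 mg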